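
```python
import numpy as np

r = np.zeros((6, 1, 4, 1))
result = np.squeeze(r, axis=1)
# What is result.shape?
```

(6, 4, 1)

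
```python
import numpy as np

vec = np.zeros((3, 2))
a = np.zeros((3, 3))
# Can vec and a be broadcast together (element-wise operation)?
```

No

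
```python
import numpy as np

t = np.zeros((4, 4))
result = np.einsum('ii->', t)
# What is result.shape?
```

()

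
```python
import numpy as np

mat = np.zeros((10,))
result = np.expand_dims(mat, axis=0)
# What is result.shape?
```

(1, 10)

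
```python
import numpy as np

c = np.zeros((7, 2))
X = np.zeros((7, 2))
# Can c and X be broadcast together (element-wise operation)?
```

Yes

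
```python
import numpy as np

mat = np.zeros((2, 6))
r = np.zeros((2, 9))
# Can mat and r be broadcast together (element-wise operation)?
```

No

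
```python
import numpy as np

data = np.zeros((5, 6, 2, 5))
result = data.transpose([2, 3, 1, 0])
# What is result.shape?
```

(2, 5, 6, 5)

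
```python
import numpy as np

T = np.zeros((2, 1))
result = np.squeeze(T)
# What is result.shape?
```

(2,)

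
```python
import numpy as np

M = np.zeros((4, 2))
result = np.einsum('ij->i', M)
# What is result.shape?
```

(4,)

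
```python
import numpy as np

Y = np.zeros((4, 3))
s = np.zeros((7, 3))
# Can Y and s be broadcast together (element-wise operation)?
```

No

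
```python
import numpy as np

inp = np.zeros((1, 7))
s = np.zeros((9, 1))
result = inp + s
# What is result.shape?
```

(9, 7)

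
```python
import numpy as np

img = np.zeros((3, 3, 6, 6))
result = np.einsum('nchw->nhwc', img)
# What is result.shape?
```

(3, 6, 6, 3)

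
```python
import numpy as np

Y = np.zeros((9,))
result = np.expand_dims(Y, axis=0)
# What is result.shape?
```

(1, 9)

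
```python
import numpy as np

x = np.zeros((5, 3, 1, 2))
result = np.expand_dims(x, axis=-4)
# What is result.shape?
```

(5, 1, 3, 1, 2)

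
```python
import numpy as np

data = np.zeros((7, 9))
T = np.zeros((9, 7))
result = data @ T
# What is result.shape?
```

(7, 7)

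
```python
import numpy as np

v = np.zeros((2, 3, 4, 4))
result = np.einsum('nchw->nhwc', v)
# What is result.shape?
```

(2, 4, 4, 3)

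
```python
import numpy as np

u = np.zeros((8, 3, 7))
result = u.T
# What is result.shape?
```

(7, 3, 8)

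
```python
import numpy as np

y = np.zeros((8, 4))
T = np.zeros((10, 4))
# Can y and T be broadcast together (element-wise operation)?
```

No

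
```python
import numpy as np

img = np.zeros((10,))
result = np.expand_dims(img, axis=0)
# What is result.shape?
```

(1, 10)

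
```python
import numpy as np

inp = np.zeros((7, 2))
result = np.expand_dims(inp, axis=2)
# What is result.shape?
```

(7, 2, 1)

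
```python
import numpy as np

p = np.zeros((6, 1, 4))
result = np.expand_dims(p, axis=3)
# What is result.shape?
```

(6, 1, 4, 1)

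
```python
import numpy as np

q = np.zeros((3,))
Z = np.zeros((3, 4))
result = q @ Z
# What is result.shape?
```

(4,)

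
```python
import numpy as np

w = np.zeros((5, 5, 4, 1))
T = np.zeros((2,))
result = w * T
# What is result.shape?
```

(5, 5, 4, 2)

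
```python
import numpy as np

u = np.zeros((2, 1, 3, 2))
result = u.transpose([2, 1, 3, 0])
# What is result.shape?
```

(3, 1, 2, 2)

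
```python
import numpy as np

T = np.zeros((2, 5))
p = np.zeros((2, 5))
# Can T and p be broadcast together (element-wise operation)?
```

Yes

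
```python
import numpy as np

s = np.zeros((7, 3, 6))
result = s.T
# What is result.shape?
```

(6, 3, 7)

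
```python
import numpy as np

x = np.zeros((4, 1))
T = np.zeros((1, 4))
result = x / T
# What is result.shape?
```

(4, 4)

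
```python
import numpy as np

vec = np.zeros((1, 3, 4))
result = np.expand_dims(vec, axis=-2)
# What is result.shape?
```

(1, 3, 1, 4)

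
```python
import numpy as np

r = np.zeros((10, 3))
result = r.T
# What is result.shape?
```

(3, 10)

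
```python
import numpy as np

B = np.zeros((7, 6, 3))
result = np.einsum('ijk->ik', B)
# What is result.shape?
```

(7, 3)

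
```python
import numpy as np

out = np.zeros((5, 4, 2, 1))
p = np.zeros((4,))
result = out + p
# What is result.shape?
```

(5, 4, 2, 4)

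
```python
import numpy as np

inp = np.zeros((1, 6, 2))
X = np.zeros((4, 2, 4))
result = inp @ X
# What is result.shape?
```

(4, 6, 4)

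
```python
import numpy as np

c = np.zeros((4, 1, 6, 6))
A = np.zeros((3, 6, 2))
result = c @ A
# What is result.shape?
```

(4, 3, 6, 2)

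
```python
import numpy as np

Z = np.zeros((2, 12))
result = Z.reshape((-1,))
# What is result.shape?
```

(24,)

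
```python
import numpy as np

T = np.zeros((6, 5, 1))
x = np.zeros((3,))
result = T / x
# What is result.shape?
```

(6, 5, 3)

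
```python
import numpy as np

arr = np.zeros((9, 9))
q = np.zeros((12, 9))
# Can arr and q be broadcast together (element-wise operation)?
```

No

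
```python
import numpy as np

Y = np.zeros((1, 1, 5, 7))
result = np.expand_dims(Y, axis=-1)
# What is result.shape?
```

(1, 1, 5, 7, 1)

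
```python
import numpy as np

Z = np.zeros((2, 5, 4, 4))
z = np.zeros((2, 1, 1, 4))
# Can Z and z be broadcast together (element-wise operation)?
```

Yes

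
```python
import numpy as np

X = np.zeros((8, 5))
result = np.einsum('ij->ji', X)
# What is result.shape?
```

(5, 8)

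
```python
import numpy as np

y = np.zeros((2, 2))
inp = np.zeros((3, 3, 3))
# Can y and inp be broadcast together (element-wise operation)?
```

No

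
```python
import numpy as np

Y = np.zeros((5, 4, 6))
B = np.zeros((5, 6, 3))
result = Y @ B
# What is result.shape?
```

(5, 4, 3)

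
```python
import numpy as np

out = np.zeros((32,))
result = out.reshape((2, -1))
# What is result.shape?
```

(2, 16)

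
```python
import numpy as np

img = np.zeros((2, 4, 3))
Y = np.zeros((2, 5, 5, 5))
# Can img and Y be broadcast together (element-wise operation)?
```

No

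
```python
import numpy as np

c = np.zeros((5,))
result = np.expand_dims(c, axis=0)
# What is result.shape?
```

(1, 5)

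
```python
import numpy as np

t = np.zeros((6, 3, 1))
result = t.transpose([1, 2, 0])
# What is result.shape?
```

(3, 1, 6)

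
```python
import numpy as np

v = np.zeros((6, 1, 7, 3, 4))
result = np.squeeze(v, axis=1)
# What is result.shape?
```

(6, 7, 3, 4)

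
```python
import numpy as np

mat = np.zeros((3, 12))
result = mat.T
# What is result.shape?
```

(12, 3)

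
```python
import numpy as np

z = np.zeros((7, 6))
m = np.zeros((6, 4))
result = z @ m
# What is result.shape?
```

(7, 4)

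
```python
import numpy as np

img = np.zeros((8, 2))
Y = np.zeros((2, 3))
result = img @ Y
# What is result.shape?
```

(8, 3)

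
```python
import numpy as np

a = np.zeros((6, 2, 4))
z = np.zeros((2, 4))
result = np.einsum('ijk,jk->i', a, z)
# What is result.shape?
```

(6,)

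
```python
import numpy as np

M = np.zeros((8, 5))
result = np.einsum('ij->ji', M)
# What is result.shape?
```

(5, 8)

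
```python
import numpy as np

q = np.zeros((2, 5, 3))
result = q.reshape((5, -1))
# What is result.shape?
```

(5, 6)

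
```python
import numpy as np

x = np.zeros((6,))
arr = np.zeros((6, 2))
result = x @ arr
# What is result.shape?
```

(2,)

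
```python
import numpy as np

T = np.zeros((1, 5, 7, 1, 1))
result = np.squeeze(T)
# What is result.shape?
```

(5, 7)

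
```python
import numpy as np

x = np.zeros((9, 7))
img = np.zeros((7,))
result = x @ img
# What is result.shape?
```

(9,)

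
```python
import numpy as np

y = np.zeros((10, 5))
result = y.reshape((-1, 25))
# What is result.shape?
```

(2, 25)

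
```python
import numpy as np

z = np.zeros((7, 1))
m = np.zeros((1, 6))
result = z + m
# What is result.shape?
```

(7, 6)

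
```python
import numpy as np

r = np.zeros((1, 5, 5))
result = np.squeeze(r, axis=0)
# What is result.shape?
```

(5, 5)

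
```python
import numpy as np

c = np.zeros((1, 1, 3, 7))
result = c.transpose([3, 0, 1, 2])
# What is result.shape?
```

(7, 1, 1, 3)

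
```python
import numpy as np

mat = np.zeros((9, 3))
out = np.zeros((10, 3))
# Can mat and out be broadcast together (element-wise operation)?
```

No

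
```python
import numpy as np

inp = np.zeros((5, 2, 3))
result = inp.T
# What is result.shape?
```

(3, 2, 5)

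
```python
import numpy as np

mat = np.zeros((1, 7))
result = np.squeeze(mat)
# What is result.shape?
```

(7,)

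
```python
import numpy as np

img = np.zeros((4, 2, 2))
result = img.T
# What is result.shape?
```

(2, 2, 4)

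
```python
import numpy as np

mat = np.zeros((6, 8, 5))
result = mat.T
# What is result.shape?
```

(5, 8, 6)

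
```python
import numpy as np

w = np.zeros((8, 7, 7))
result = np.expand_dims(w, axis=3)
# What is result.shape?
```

(8, 7, 7, 1)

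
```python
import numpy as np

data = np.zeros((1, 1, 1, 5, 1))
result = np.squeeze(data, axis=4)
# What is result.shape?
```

(1, 1, 1, 5)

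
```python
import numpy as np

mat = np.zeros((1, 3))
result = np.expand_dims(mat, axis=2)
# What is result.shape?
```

(1, 3, 1)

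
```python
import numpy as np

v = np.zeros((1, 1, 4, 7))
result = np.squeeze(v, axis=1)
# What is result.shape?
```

(1, 4, 7)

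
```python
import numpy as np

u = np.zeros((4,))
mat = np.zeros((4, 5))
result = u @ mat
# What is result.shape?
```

(5,)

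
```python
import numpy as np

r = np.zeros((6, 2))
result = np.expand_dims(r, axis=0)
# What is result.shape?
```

(1, 6, 2)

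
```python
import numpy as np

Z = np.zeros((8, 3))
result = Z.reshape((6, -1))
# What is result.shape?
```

(6, 4)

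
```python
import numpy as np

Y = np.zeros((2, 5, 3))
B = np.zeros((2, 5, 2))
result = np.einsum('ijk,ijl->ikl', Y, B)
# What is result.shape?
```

(2, 3, 2)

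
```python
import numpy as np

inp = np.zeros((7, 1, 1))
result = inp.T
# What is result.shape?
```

(1, 1, 7)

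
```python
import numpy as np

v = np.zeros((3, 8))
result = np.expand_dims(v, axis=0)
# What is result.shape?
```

(1, 3, 8)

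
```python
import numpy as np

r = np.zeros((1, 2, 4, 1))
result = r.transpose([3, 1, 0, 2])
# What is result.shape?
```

(1, 2, 1, 4)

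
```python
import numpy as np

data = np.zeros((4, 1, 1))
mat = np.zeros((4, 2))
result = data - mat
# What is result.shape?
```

(4, 4, 2)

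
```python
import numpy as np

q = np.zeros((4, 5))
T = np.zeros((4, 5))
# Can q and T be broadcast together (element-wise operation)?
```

Yes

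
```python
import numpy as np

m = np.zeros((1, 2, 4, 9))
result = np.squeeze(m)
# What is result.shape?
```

(2, 4, 9)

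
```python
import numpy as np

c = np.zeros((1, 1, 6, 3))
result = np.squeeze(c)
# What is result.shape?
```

(6, 3)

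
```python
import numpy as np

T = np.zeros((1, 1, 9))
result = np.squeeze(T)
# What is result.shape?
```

(9,)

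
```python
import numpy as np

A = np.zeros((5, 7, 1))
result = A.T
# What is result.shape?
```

(1, 7, 5)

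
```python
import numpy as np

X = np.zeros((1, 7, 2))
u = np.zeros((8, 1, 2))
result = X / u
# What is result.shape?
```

(8, 7, 2)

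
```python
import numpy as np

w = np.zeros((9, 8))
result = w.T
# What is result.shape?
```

(8, 9)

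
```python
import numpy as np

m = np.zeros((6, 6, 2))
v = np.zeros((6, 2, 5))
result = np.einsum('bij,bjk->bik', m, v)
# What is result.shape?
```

(6, 6, 5)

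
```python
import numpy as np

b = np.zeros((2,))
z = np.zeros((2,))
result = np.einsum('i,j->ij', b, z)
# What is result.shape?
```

(2, 2)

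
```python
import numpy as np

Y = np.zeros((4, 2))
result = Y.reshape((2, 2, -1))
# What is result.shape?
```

(2, 2, 2)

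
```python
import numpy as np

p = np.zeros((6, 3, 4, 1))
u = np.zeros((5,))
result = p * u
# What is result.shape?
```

(6, 3, 4, 5)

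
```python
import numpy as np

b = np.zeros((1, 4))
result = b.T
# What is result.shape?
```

(4, 1)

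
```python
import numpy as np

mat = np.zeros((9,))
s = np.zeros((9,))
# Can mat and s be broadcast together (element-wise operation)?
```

Yes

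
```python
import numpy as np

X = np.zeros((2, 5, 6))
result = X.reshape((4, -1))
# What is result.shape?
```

(4, 15)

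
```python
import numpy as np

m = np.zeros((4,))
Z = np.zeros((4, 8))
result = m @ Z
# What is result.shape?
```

(8,)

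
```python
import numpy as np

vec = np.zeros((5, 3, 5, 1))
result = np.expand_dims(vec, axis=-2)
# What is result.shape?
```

(5, 3, 5, 1, 1)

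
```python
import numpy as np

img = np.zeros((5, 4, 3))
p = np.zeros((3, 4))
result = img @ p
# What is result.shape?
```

(5, 4, 4)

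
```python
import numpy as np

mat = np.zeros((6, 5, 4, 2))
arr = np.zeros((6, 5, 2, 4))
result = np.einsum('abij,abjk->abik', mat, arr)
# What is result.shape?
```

(6, 5, 4, 4)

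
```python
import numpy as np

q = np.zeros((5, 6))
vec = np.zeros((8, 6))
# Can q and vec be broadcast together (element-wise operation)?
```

No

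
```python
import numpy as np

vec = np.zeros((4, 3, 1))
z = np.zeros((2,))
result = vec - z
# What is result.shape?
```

(4, 3, 2)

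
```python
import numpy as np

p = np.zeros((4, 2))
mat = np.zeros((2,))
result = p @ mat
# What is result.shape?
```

(4,)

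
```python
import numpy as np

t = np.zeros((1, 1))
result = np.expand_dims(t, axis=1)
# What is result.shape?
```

(1, 1, 1)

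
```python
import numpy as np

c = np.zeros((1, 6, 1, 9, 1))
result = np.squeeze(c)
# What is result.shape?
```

(6, 9)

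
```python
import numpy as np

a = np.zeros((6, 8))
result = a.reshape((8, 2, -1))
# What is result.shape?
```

(8, 2, 3)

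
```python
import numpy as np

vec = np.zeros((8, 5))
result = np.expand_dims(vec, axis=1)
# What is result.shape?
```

(8, 1, 5)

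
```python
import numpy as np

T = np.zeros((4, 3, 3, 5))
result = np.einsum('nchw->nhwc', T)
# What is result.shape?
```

(4, 3, 5, 3)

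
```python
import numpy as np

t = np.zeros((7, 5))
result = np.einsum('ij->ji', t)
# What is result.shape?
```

(5, 7)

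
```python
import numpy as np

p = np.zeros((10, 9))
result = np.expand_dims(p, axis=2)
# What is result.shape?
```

(10, 9, 1)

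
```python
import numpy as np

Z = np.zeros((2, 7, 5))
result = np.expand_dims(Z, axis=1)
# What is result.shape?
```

(2, 1, 7, 5)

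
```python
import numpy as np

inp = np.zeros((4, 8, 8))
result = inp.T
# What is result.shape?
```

(8, 8, 4)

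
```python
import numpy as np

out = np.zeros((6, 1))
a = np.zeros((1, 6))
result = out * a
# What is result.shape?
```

(6, 6)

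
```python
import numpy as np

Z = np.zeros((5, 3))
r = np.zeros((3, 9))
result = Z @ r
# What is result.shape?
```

(5, 9)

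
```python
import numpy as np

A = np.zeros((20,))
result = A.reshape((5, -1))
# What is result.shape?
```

(5, 4)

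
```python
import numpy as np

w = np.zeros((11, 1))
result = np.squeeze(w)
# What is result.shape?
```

(11,)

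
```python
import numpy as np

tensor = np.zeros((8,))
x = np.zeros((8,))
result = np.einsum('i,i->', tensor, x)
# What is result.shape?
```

()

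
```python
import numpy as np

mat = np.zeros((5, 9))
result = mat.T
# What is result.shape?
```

(9, 5)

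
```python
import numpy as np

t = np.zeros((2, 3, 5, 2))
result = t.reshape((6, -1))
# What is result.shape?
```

(6, 10)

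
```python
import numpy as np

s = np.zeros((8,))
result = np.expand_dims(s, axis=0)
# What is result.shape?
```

(1, 8)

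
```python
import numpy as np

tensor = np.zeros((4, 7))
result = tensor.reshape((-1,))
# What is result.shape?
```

(28,)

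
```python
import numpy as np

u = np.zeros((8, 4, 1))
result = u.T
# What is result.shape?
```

(1, 4, 8)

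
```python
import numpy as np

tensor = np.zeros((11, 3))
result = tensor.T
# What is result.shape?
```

(3, 11)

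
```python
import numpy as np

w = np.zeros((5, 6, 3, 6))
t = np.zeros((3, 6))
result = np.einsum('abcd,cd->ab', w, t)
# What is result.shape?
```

(5, 6)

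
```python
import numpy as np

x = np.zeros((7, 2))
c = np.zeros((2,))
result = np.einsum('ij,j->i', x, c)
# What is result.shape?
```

(7,)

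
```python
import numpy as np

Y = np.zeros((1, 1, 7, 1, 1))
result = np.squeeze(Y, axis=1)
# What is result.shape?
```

(1, 7, 1, 1)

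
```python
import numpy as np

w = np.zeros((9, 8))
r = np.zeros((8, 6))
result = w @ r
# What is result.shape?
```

(9, 6)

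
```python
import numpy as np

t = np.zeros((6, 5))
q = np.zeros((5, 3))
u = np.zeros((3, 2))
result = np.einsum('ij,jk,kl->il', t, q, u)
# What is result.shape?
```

(6, 2)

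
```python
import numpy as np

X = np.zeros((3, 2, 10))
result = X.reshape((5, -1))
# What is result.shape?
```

(5, 12)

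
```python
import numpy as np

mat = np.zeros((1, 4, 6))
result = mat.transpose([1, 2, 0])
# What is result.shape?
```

(4, 6, 1)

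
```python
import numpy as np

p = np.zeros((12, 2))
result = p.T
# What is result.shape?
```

(2, 12)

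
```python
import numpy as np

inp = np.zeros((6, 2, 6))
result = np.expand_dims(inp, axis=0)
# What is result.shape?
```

(1, 6, 2, 6)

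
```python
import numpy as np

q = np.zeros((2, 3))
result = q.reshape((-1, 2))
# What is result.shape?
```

(3, 2)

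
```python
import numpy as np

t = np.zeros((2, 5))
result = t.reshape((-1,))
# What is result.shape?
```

(10,)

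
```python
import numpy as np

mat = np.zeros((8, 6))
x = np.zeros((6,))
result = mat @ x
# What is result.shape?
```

(8,)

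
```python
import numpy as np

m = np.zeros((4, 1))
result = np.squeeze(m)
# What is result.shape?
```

(4,)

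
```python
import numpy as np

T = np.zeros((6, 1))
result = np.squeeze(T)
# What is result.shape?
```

(6,)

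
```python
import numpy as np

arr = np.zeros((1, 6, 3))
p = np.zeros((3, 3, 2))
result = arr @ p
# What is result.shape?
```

(3, 6, 2)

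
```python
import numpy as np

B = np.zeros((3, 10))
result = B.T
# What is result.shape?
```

(10, 3)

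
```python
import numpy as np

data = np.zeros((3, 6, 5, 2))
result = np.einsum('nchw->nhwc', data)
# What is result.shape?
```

(3, 5, 2, 6)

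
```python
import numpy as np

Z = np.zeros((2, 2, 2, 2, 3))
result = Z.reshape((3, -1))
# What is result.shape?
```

(3, 16)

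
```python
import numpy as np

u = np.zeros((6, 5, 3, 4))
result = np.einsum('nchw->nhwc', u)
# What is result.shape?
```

(6, 3, 4, 5)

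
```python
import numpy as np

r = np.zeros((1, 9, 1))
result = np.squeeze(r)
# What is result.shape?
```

(9,)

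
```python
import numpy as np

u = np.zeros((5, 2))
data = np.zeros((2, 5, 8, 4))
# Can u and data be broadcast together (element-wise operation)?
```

No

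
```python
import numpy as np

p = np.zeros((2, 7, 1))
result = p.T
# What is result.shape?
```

(1, 7, 2)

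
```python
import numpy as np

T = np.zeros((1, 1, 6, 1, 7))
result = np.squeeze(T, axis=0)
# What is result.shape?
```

(1, 6, 1, 7)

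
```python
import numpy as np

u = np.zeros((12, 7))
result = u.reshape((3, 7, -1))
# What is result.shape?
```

(3, 7, 4)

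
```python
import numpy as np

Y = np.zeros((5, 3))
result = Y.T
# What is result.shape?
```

(3, 5)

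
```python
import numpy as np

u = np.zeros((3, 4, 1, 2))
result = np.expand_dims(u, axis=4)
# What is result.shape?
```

(3, 4, 1, 2, 1)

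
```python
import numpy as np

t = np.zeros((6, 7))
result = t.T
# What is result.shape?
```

(7, 6)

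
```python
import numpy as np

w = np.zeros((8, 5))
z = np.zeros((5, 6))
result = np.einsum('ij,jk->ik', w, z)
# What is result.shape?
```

(8, 6)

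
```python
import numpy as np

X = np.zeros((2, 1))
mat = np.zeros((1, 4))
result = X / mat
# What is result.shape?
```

(2, 4)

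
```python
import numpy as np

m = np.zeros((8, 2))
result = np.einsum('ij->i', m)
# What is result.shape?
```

(8,)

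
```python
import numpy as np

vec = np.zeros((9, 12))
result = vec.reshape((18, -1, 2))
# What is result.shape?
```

(18, 3, 2)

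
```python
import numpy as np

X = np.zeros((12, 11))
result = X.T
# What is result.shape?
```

(11, 12)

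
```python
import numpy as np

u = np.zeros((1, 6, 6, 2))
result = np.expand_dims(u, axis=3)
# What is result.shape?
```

(1, 6, 6, 1, 2)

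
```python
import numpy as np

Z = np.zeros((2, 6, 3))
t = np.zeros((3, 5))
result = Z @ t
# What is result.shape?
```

(2, 6, 5)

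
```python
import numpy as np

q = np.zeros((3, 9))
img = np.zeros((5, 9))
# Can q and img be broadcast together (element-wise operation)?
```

No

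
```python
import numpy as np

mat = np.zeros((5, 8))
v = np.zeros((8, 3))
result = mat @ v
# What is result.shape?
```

(5, 3)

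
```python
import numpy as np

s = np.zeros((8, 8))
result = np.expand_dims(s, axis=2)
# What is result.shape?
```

(8, 8, 1)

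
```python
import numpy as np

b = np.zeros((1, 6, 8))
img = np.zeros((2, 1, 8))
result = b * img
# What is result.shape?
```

(2, 6, 8)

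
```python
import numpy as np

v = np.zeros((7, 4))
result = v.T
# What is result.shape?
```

(4, 7)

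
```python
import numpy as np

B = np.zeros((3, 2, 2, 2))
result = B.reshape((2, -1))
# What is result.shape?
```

(2, 12)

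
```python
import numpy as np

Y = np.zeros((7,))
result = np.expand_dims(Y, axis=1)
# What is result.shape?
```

(7, 1)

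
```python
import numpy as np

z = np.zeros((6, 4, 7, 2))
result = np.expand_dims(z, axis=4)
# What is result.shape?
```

(6, 4, 7, 2, 1)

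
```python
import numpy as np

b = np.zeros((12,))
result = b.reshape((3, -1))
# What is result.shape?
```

(3, 4)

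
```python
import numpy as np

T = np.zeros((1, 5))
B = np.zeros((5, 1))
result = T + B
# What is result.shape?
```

(5, 5)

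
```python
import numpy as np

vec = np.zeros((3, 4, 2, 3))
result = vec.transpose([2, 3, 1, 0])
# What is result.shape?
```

(2, 3, 4, 3)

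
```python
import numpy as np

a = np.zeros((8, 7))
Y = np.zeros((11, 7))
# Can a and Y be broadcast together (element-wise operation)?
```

No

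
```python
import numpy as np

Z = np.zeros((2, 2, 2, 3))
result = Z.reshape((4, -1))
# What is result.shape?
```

(4, 6)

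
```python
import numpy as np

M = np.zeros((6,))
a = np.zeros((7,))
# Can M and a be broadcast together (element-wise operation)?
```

No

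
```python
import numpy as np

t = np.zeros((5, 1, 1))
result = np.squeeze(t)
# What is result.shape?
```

(5,)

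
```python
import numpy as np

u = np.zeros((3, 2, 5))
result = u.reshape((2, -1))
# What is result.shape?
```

(2, 15)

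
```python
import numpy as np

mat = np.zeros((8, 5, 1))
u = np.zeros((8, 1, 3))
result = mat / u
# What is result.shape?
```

(8, 5, 3)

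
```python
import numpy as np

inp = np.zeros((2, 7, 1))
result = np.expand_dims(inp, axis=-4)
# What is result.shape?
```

(1, 2, 7, 1)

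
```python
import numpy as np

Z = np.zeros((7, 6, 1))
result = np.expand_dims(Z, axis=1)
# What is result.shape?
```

(7, 1, 6, 1)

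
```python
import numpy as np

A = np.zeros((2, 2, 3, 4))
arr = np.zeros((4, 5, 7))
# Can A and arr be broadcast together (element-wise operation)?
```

No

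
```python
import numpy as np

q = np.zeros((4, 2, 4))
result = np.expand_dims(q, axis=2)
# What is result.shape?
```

(4, 2, 1, 4)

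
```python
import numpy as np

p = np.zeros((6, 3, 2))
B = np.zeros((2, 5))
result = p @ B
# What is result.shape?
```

(6, 3, 5)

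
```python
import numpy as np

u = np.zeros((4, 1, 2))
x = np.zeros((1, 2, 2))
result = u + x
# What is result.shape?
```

(4, 2, 2)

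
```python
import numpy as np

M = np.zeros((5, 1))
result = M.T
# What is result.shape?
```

(1, 5)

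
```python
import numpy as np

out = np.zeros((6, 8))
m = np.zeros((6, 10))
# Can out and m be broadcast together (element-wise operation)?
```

No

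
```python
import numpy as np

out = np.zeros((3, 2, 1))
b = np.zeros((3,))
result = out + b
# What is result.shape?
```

(3, 2, 3)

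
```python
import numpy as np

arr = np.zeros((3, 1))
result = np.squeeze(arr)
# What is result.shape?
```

(3,)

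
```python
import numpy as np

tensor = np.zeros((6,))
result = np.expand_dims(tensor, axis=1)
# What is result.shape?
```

(6, 1)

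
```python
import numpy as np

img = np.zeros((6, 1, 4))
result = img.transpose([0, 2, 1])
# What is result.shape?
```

(6, 4, 1)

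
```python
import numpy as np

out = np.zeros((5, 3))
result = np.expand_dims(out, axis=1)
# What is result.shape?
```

(5, 1, 3)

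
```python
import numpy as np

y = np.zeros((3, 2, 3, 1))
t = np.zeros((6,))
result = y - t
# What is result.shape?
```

(3, 2, 3, 6)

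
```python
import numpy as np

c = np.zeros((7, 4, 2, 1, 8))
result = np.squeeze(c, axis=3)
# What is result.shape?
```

(7, 4, 2, 8)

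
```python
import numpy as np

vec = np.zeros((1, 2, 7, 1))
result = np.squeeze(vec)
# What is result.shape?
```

(2, 7)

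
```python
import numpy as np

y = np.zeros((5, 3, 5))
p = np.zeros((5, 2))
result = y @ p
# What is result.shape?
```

(5, 3, 2)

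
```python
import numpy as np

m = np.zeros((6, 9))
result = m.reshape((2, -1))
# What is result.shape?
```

(2, 27)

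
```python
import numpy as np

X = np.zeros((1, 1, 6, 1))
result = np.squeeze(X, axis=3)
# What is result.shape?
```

(1, 1, 6)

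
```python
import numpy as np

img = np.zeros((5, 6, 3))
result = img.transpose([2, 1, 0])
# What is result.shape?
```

(3, 6, 5)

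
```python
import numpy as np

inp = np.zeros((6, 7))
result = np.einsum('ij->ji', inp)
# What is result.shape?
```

(7, 6)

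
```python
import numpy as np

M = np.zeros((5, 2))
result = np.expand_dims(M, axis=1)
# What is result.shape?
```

(5, 1, 2)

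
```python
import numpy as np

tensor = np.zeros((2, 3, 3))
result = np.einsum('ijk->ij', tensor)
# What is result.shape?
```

(2, 3)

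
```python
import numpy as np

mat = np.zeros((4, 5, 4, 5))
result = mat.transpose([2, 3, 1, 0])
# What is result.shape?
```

(4, 5, 5, 4)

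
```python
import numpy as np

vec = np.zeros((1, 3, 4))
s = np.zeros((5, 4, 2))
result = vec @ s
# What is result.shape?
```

(5, 3, 2)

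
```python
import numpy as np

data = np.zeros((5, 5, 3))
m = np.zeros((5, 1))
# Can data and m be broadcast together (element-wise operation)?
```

Yes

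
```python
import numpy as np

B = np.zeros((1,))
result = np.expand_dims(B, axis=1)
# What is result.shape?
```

(1, 1)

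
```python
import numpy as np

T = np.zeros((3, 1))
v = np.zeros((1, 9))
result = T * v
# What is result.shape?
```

(3, 9)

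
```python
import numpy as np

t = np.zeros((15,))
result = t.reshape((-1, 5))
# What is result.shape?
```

(3, 5)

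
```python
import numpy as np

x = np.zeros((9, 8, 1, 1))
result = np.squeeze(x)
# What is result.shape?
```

(9, 8)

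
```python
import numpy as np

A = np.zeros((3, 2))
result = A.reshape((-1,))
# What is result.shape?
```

(6,)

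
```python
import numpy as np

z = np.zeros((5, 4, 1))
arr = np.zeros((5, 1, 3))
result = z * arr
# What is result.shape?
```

(5, 4, 3)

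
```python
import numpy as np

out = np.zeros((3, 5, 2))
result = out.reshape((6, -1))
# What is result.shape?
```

(6, 5)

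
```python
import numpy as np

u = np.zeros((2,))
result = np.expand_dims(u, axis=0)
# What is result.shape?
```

(1, 2)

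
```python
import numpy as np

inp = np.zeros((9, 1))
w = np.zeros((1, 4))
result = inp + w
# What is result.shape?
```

(9, 4)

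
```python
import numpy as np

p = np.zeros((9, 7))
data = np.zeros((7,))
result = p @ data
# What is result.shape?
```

(9,)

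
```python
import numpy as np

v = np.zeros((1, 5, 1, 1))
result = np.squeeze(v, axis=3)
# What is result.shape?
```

(1, 5, 1)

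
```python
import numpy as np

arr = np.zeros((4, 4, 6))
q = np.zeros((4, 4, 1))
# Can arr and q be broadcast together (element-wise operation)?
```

Yes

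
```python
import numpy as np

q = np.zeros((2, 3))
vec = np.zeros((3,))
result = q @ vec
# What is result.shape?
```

(2,)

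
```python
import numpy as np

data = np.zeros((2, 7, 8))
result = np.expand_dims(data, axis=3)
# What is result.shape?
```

(2, 7, 8, 1)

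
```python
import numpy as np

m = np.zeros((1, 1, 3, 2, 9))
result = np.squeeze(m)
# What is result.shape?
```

(3, 2, 9)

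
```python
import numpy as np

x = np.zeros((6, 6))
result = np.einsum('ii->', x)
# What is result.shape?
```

()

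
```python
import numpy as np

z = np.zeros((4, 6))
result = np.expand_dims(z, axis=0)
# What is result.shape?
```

(1, 4, 6)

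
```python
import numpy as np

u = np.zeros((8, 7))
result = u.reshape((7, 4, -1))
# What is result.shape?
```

(7, 4, 2)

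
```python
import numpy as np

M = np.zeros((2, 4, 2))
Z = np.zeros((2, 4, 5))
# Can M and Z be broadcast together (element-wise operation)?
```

No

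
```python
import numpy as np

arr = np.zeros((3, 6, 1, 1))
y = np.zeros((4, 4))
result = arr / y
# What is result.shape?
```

(3, 6, 4, 4)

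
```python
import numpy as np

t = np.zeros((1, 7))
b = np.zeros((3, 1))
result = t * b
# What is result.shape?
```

(3, 7)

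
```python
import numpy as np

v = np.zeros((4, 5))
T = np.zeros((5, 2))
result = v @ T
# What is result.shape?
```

(4, 2)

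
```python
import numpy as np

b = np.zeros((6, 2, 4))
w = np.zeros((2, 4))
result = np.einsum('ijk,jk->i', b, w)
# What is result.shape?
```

(6,)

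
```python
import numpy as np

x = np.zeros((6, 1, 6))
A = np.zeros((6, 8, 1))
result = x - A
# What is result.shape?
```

(6, 8, 6)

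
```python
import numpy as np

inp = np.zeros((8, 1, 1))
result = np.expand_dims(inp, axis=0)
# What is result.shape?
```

(1, 8, 1, 1)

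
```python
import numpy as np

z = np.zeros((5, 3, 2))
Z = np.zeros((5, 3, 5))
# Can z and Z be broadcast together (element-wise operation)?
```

No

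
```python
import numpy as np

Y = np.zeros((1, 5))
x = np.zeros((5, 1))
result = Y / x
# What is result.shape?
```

(5, 5)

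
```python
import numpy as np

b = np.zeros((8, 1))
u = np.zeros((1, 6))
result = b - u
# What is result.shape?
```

(8, 6)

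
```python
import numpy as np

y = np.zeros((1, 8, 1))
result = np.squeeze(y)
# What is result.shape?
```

(8,)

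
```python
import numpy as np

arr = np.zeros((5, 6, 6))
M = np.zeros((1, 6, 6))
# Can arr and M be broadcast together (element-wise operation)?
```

Yes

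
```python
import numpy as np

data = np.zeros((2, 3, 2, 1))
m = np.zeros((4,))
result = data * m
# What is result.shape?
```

(2, 3, 2, 4)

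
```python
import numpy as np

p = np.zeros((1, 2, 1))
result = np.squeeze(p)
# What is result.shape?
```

(2,)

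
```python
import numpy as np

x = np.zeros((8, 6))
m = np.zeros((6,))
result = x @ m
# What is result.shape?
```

(8,)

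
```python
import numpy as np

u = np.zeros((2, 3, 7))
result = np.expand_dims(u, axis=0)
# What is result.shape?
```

(1, 2, 3, 7)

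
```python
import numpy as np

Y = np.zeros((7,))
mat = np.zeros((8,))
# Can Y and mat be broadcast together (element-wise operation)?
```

No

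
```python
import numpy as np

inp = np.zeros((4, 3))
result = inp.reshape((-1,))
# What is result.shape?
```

(12,)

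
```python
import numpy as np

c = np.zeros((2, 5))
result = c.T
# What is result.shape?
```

(5, 2)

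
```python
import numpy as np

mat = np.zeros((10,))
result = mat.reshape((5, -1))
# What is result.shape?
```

(5, 2)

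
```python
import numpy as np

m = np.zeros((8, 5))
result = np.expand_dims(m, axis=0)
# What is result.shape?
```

(1, 8, 5)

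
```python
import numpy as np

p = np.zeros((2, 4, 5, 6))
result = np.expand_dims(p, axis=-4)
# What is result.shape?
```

(2, 1, 4, 5, 6)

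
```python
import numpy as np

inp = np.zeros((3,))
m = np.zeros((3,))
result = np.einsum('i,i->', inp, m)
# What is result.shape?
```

()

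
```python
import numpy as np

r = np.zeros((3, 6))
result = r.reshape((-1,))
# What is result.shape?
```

(18,)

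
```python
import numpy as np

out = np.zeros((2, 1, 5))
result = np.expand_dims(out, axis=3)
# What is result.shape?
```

(2, 1, 5, 1)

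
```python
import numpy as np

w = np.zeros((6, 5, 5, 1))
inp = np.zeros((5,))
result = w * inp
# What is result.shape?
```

(6, 5, 5, 5)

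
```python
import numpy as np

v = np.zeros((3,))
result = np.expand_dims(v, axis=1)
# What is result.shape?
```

(3, 1)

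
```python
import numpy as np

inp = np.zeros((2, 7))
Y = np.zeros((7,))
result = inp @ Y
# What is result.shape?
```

(2,)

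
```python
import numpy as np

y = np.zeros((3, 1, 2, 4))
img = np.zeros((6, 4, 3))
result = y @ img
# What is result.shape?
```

(3, 6, 2, 3)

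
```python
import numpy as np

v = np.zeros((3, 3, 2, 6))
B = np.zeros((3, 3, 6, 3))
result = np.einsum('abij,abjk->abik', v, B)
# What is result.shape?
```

(3, 3, 2, 3)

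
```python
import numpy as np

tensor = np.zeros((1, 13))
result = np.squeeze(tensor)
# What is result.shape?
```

(13,)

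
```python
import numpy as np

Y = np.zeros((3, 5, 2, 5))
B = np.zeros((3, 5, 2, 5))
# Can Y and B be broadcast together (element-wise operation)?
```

Yes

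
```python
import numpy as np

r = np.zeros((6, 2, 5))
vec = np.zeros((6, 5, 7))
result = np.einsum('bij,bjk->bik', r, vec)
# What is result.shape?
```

(6, 2, 7)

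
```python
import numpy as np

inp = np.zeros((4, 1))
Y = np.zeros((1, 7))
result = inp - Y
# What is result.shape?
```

(4, 7)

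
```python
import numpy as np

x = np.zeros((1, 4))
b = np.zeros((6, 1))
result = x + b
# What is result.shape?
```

(6, 4)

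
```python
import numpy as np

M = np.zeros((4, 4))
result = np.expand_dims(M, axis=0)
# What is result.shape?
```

(1, 4, 4)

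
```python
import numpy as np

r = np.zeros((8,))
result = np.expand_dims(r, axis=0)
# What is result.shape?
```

(1, 8)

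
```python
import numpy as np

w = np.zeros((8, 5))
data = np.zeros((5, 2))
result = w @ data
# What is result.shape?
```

(8, 2)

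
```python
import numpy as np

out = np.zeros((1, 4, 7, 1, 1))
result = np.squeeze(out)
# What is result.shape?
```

(4, 7)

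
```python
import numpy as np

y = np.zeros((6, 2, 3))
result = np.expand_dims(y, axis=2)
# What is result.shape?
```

(6, 2, 1, 3)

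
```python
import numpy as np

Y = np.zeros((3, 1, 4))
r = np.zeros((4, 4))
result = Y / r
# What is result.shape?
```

(3, 4, 4)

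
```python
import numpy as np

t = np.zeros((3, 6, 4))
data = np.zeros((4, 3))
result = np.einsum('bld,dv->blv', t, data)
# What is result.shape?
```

(3, 6, 3)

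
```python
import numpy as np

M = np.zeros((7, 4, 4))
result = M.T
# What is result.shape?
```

(4, 4, 7)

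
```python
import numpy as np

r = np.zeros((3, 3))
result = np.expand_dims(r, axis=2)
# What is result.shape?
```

(3, 3, 1)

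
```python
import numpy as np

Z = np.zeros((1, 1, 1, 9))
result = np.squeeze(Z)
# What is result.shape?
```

(9,)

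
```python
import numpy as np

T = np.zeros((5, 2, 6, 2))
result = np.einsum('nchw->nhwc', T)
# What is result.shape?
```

(5, 6, 2, 2)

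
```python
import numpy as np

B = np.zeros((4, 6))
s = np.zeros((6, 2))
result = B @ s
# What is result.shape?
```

(4, 2)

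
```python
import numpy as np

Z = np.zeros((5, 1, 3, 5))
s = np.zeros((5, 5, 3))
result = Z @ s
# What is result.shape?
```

(5, 5, 3, 3)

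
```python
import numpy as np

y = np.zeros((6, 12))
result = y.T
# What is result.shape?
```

(12, 6)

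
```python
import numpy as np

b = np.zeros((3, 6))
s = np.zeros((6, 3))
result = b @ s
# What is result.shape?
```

(3, 3)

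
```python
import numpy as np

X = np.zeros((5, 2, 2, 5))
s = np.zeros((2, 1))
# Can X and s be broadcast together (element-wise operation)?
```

Yes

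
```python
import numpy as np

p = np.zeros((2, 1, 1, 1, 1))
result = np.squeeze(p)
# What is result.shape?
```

(2,)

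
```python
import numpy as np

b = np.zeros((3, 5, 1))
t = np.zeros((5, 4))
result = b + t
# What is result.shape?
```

(3, 5, 4)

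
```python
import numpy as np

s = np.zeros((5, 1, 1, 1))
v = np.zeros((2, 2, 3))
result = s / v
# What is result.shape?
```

(5, 2, 2, 3)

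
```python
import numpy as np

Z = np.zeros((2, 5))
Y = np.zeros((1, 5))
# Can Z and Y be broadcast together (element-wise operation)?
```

Yes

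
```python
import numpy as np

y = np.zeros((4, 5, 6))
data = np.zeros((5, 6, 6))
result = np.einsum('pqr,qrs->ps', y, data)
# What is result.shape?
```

(4, 6)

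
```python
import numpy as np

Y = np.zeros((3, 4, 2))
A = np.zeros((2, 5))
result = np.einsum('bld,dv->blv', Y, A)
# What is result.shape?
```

(3, 4, 5)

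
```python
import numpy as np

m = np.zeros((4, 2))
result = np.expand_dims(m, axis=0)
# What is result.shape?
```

(1, 4, 2)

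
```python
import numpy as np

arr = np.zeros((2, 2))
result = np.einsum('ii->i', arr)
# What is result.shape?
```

(2,)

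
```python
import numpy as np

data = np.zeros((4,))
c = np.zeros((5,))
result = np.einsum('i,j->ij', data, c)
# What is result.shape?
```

(4, 5)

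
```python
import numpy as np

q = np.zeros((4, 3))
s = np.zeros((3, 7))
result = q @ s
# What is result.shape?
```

(4, 7)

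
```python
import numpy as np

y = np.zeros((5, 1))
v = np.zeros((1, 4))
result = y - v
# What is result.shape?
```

(5, 4)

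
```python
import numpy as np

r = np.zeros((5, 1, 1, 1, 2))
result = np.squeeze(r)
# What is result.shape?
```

(5, 2)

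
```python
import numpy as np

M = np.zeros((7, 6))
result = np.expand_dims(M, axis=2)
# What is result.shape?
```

(7, 6, 1)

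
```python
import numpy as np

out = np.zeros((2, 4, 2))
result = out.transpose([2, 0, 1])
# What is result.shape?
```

(2, 2, 4)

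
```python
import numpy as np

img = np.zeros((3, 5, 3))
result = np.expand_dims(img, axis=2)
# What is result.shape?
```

(3, 5, 1, 3)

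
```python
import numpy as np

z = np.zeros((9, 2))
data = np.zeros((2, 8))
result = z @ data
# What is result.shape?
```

(9, 8)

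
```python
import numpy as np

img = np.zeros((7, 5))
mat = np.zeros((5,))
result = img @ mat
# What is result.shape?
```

(7,)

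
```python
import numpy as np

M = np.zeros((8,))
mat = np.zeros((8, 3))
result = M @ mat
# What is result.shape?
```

(3,)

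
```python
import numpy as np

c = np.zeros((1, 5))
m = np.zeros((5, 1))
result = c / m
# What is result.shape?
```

(5, 5)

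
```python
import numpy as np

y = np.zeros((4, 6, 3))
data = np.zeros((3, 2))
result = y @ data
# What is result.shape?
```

(4, 6, 2)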